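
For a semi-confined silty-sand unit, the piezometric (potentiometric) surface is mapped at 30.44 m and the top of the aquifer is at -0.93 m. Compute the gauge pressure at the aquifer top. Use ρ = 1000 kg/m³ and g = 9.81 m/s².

Pressure head at the aquifer top: ψ = h − z = 30.44 − (-0.93) = 31.37 m.
P = ρgψ = 1000 × 9.81 × 31.37 = 307740 Pa ≈ 308 kPa.

P ≈ 308 kPa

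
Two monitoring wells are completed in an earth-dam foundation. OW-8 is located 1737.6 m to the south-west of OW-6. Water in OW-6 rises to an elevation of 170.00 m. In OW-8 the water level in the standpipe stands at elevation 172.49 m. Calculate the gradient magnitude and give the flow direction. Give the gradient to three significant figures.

i ≈ 0.00143; groundwater flows toward the north-east

Total head at OW-6: h = 170.00 m (water level in the piezometer is the total head).
Total head at OW-8: h = 172.49 m (water level in the piezometer is the total head).
Head difference: h(OW-6) − h(OW-8) = 170.00 − 172.49 = -2.49 m.
Hydraulic gradient: i = |Δh| / L = 2.49 / 1737.6 = 0.00143.
Flow is from higher to lower head: from OW-8 toward OW-6, i.e. toward the north-east.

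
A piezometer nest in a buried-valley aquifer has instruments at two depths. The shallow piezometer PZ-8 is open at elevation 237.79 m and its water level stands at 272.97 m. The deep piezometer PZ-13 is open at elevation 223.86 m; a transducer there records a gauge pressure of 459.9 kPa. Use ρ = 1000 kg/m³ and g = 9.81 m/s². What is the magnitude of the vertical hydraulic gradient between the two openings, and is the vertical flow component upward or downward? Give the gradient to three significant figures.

|i_v| ≈ 0.160; vertical flow is downward

Total head at PZ-8: h = 272.97 m (water level in the standpipe).
Pressure head at PZ-13: ψ = P/(ρg) = 459.9×1000 / (1000 × 9.81) = 46.88 m.
Total head at PZ-13: h = z + ψ = 223.86 + 46.88 = 270.74 m.
Δh = h(PZ-8) − h(PZ-13) = 272.97 − 270.74 = 2.23 m.
Vertical separation Δz = 237.79 − 223.86 = 13.93 m.
|i_v| = |Δh| / Δz = 2.23 / 13.93 = 0.160.
Head is higher in the shallow piezometer, so vertical flow is downward (recharge condition).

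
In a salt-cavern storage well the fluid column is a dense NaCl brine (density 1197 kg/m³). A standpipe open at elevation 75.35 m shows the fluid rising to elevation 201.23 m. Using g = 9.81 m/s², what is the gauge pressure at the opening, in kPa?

P ≈ 1480 kPa

Pressure head ψ = h − z = 201.23 − 75.35 = 125.88 m.
P = ρgψ = 1197 × 9.81 × 125.88 = 1478155 Pa ≈ 1480 kPa.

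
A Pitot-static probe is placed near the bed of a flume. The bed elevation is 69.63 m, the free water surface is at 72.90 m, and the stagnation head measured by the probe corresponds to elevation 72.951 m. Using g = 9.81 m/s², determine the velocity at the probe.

Near the bed, under hydrostatic conditions, the piezometric head (z + ψ) equals the free-surface elevation, 72.90 m.
Velocity head = total − piezometric = 72.951 − 72.90 = 0.051 m.
v = √(2g·h_v) = √(2 × 9.81 × 0.051) = 1.00 m/s.

v ≈ 1.00 m/s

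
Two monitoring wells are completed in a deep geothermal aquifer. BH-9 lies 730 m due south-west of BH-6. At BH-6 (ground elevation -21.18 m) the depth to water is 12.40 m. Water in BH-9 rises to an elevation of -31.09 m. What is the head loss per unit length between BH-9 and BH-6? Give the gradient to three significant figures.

i ≈ 0.00341 m/m

Total head at BH-6: h = -21.18 − 12.40 = -33.58 m.
Total head at BH-9: h = -31.09 m (water level in the piezometer is the total head).
Head difference: h(BH-6) − h(BH-9) = -33.58 − (-31.09) = -2.49 m.
Hydraulic gradient: i = |Δh| / L = 2.49 / 730 = 0.00341.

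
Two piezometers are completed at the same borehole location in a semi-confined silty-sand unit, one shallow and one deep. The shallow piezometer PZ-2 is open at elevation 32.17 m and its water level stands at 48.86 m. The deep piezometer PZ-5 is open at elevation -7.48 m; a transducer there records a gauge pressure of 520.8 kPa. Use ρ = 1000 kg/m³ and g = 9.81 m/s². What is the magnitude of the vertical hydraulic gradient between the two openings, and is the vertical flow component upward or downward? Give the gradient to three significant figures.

|i_v| ≈ 0.0820; vertical flow is downward

Total head at PZ-2: h = 48.86 m (water level in the standpipe).
Pressure head at PZ-5: ψ = P/(ρg) = 520.8×1000 / (1000 × 9.81) = 53.09 m.
Total head at PZ-5: h = z + ψ = -7.48 + 53.09 = 45.61 m.
Δh = h(PZ-2) − h(PZ-5) = 48.86 − 45.61 = 3.25 m.
Vertical separation Δz = 32.17 − (-7.48) = 39.65 m.
|i_v| = |Δh| / Δz = 3.25 / 39.65 = 0.0820.
Head is higher in the shallow piezometer, so vertical flow is downward (recharge condition).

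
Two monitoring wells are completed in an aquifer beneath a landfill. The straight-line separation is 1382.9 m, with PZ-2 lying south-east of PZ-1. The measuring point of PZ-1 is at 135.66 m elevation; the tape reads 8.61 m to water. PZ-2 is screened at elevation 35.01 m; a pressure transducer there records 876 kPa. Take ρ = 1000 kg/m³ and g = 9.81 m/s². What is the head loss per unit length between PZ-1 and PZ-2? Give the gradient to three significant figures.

Total head at PZ-1: h = 135.66 − 8.61 = 127.05 m.
Pressure head at PZ-2: ψ = P/(ρg) = 876×1000 / (1000 × 9.81) = 89.30 m.
Total head at PZ-2: h = z + ψ = 35.01 + 89.30 = 124.31 m.
Head difference: h(PZ-1) − h(PZ-2) = 127.05 − 124.31 = 2.74 m.
Hydraulic gradient: i = |Δh| / L = 2.74 / 1382.9 = 0.00198.

i ≈ 0.00198 m/m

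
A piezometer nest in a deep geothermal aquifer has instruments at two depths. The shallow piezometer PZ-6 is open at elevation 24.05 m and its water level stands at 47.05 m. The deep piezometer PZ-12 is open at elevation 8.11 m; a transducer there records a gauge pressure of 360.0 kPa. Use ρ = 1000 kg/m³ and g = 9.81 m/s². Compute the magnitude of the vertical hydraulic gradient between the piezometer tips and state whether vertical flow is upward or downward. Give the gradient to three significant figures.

Total head at PZ-6: h = 47.05 m (water level in the standpipe).
Pressure head at PZ-12: ψ = P/(ρg) = 360.0×1000 / (1000 × 9.81) = 36.70 m.
Total head at PZ-12: h = z + ψ = 8.11 + 36.70 = 44.81 m.
Δh = h(PZ-6) − h(PZ-12) = 47.05 − 44.81 = 2.24 m.
Vertical separation Δz = 24.05 − 8.11 = 15.94 m.
|i_v| = |Δh| / Δz = 2.24 / 15.94 = 0.141.
Head is higher in the shallow piezometer, so vertical flow is downward (recharge condition).

|i_v| ≈ 0.141; vertical flow is downward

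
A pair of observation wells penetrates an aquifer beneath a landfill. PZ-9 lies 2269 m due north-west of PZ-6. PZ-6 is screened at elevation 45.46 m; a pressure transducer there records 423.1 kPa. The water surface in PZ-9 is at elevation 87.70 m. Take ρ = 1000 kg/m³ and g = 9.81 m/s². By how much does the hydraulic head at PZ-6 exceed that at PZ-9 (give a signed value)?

Δh ≈ 0.89 m

Pressure head at PZ-6: ψ = P/(ρg) = 423.1×1000 / (1000 × 9.81) = 43.13 m.
Total head at PZ-6: h = z + ψ = 45.46 + 43.13 = 88.59 m.
Total head at PZ-9: h = 87.70 m (water level in the piezometer is the total head).
Head difference: h(PZ-6) − h(PZ-9) = 88.59 − 87.70 = 0.89 m.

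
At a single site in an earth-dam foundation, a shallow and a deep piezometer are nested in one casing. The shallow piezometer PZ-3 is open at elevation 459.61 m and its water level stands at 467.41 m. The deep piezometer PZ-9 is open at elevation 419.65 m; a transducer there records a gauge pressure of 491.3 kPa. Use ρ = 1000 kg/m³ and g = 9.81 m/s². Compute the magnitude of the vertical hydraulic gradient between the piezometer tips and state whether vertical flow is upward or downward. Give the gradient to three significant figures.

Total head at PZ-3: h = 467.41 m (water level in the standpipe).
Pressure head at PZ-9: ψ = P/(ρg) = 491.3×1000 / (1000 × 9.81) = 50.08 m.
Total head at PZ-9: h = z + ψ = 419.65 + 50.08 = 469.73 m.
Δh = h(PZ-3) − h(PZ-9) = 467.41 − 469.73 = -2.32 m.
Vertical separation Δz = 459.61 − 419.65 = 39.96 m.
|i_v| = |Δh| / Δz = 2.32 / 39.96 = 0.0581.
Head is higher in the deep piezometer, so vertical flow is upward (discharge condition).

|i_v| ≈ 0.0581; vertical flow is upward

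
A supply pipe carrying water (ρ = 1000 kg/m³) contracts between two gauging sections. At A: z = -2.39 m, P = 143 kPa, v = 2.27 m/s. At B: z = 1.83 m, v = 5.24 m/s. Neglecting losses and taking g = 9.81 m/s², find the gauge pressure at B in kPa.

P₂ ≈ 90.4 kPa

Pressure head at A: ψ₁ = P₁/(ρg) = 143×1000 / (1000 × 9.81) = 14.58 m.
Velocity heads: v₁²/2g = 2.27²/19.62 = 0.263 m; v₂²/2g = 5.24²/19.62 = 1.399 m.
Total head H = z₁ + ψ₁ + v₁²/2g = -2.39 + 14.58 + 0.263 = 12.45 m.
ψ₂ = H − z₂ − v₂²/2g = 12.45 − 1.83 − 1.399 = 9.22 m.
P₂ = ρgψ₂ = 1000 × 9.81 × 9.22 ≈ 90.4 kPa.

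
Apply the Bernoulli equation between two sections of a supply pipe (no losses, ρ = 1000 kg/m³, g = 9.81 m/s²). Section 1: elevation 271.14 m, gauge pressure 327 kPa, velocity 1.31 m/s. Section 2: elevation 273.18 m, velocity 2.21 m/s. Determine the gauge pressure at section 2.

P₂ ≈ 305 kPa

Pressure head at 1: ψ₁ = P₁/(ρg) = 327×1000 / (1000 × 9.81) = 33.33 m.
Velocity heads: v₁²/2g = 1.31²/19.62 = 0.087 m; v₂²/2g = 2.21²/19.62 = 0.249 m.
Total head H = z₁ + ψ₁ + v₁²/2g = 271.14 + 33.33 + 0.087 = 304.56 m.
ψ₂ = H − z₂ − v₂²/2g = 304.56 − 273.18 − 0.249 = 31.13 m.
P₂ = ρgψ₂ = 1000 × 9.81 × 31.13 ≈ 305 kPa.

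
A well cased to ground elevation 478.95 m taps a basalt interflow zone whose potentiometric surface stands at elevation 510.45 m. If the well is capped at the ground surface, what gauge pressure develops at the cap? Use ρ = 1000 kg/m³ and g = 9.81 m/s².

Head above the cap: Δh = 510.45 − 478.95 = 31.50 m.
P = ρgΔh = 1000 × 9.81 × 31.50 = 309015 Pa ≈ 309 kPa.

P ≈ 309 kPa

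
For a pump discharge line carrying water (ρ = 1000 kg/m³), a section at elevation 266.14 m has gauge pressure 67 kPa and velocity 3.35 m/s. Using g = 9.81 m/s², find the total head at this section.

Pressure head ψ = P/(ρg) = 67×1000 / (1000 × 9.81) = 6.83 m.
Velocity head = v²/(2g) = 3.35² / (2 × 9.81) = 0.572 m.
h = z + ψ + v²/(2g) = 266.14 + 6.83 + 0.572 = 273.54 m.

h ≈ 273.54 m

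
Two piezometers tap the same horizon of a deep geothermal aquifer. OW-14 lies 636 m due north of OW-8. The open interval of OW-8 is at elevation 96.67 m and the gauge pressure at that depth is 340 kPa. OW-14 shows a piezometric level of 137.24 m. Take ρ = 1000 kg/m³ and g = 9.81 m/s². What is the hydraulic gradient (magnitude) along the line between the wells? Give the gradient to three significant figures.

i ≈ 0.00929

Pressure head at OW-8: ψ = P/(ρg) = 340×1000 / (1000 × 9.81) = 34.66 m.
Total head at OW-8: h = z + ψ = 96.67 + 34.66 = 131.33 m.
Total head at OW-14: h = 137.24 m (water level in the piezometer is the total head).
Head difference: h(OW-8) − h(OW-14) = 131.33 − 137.24 = -5.91 m.
Hydraulic gradient: i = |Δh| / L = 5.91 / 636 = 0.00929.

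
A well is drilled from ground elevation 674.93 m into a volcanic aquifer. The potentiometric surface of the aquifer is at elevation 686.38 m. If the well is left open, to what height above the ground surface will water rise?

Water rises to the potentiometric surface, so the rise above ground = 686.38 − 674.93 = 11.45 m.

≈ 11.45 m above ground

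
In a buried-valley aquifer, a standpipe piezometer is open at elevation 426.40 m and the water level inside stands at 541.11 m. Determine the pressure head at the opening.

Total head h = 541.11 m (the water-surface elevation in the piezometer).
Pressure head ψ = h − z = 541.11 − 426.40 = 114.71 m.

ψ ≈ 114.71 m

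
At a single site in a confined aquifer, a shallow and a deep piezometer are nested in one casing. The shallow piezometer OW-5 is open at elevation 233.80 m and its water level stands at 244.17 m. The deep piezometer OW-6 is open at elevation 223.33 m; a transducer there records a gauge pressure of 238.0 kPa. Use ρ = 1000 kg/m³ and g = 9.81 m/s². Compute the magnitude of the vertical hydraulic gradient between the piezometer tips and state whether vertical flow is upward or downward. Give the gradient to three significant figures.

|i_v| ≈ 0.327; vertical flow is upward

Total head at OW-5: h = 244.17 m (water level in the standpipe).
Pressure head at OW-6: ψ = P/(ρg) = 238.0×1000 / (1000 × 9.81) = 24.26 m.
Total head at OW-6: h = z + ψ = 223.33 + 24.26 = 247.59 m.
Δh = h(OW-5) − h(OW-6) = 244.17 − 247.59 = -3.42 m.
Vertical separation Δz = 233.80 − 223.33 = 10.47 m.
|i_v| = |Δh| / Δz = 3.42 / 10.47 = 0.327.
Head is higher in the deep piezometer, so vertical flow is upward (discharge condition).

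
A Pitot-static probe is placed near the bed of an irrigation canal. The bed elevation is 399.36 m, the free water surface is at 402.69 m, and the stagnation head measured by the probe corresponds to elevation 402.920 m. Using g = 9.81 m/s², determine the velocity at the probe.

v ≈ 2.12 m/s

Near the bed, under hydrostatic conditions, the piezometric head (z + ψ) equals the free-surface elevation, 402.69 m.
Velocity head = total − piezometric = 402.920 − 402.69 = 0.230 m.
v = √(2g·h_v) = √(2 × 9.81 × 0.230) = 2.12 m/s.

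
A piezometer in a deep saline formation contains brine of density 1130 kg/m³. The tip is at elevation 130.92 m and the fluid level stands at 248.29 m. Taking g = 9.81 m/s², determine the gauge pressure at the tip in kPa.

P ≈ 1300 kPa

Pressure head ψ = h − z = 248.29 − 130.92 = 117.37 m.
P = ρgψ = 1130 × 9.81 × 117.37 = 1301082 Pa ≈ 1300 kPa.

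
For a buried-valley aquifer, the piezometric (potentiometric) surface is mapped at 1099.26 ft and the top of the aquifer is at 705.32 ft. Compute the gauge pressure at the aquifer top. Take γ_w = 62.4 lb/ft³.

Pressure head at the aquifer top: ψ = h − z = 1099.26 − 705.32 = 393.94 ft.
P = γψ/144 = 62.4 × 393.94 / 144 = 171 psi.

P ≈ 171 psi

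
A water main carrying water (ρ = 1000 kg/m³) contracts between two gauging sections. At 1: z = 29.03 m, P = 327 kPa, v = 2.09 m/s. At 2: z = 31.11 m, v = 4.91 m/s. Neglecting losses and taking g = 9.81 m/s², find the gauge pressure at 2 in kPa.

P₂ ≈ 297 kPa

Pressure head at 1: ψ₁ = P₁/(ρg) = 327×1000 / (1000 × 9.81) = 33.33 m.
Velocity heads: v₁²/2g = 2.09²/19.62 = 0.223 m; v₂²/2g = 4.91²/19.62 = 1.229 m.
Total head H = z₁ + ψ₁ + v₁²/2g = 29.03 + 33.33 + 0.223 = 62.58 m.
ψ₂ = H − z₂ − v₂²/2g = 62.58 − 31.11 − 1.229 = 30.24 m.
P₂ = ρgψ₂ = 1000 × 9.81 × 30.24 ≈ 297 kPa.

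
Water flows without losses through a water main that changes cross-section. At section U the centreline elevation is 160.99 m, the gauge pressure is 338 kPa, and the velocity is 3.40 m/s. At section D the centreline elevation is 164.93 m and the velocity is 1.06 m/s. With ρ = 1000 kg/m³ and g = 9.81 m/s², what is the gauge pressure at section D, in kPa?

P₂ ≈ 305 kPa

Pressure head at U: ψ₁ = P₁/(ρg) = 338×1000 / (1000 × 9.81) = 34.45 m.
Velocity heads: v₁²/2g = 3.40²/19.62 = 0.589 m; v₂²/2g = 1.06²/19.62 = 0.057 m.
Total head H = z₁ + ψ₁ + v₁²/2g = 160.99 + 34.45 + 0.589 = 196.03 m.
ψ₂ = H − z₂ − v₂²/2g = 196.03 − 164.93 − 0.057 = 31.04 m.
P₂ = ρgψ₂ = 1000 × 9.81 × 31.04 ≈ 305 kPa.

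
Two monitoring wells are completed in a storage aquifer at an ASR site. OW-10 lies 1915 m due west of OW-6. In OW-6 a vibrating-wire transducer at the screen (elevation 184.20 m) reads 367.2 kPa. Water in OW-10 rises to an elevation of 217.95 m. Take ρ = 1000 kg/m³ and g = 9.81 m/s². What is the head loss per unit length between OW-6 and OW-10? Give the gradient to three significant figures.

Pressure head at OW-6: ψ = P/(ρg) = 367.2×1000 / (1000 × 9.81) = 37.43 m.
Total head at OW-6: h = z + ψ = 184.20 + 37.43 = 221.63 m.
Total head at OW-10: h = 217.95 m (water level in the piezometer is the total head).
Head difference: h(OW-6) − h(OW-10) = 221.63 − 217.95 = 3.68 m.
Hydraulic gradient: i = |Δh| / L = 3.68 / 1915 = 0.00192.

i ≈ 0.00192 m/m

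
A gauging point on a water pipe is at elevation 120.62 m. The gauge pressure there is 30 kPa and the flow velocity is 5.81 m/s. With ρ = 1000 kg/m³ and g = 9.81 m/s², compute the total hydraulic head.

h ≈ 125.40 m

Pressure head ψ = P/(ρg) = 30×1000 / (1000 × 9.81) = 3.06 m.
Velocity head = v²/(2g) = 5.81² / (2 × 9.81) = 1.720 m.
h = z + ψ + v²/(2g) = 120.62 + 3.06 + 1.720 = 125.40 m.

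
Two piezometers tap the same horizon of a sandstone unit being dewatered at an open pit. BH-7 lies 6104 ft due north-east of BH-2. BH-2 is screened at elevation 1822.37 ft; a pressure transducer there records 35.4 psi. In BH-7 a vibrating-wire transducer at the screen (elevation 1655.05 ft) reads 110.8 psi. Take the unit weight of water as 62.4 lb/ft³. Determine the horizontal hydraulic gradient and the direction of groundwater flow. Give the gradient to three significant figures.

i ≈ 0.00109; groundwater flows toward the south-west

Pressure head at BH-2: ψ = 144·P/γ = 144 × 35.4 / 62.4 = 81.69 ft.
Total head at BH-2: h = z + ψ = 1822.37 + 81.69 = 1904.06 ft.
Pressure head at BH-7: ψ = 144·P/γ = 144 × 110.8 / 62.4 = 255.69 ft.
Total head at BH-7: h = z + ψ = 1655.05 + 255.69 = 1910.74 ft.
Head difference: h(BH-2) − h(BH-7) = 1904.06 − 1910.74 = -6.68 ft.
Hydraulic gradient: i = |Δh| / L = 6.68 / 6104 = 0.00109.
Flow is from higher to lower head: from BH-7 toward BH-2, i.e. toward the south-west.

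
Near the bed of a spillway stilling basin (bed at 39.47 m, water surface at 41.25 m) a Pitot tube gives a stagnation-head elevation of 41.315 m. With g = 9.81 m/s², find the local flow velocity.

v ≈ 1.13 m/s

Near the bed, under hydrostatic conditions, the piezometric head (z + ψ) equals the free-surface elevation, 41.25 m.
Velocity head = total − piezometric = 41.315 − 41.25 = 0.065 m.
v = √(2g·h_v) = √(2 × 9.81 × 0.065) = 1.13 m/s.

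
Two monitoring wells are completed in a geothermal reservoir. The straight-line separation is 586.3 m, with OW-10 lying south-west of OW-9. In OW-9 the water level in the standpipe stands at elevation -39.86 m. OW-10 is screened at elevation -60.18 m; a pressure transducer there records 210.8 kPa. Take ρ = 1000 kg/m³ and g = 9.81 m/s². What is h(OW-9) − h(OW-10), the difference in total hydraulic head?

Total head at OW-9: h = -39.86 m (water level in the piezometer is the total head).
Pressure head at OW-10: ψ = P/(ρg) = 210.8×1000 / (1000 × 9.81) = 21.49 m.
Total head at OW-10: h = z + ψ = -60.18 + 21.49 = -38.69 m.
Head difference: h(OW-9) − h(OW-10) = -39.86 − (-38.69) = -1.17 m.

Δh ≈ -1.17 m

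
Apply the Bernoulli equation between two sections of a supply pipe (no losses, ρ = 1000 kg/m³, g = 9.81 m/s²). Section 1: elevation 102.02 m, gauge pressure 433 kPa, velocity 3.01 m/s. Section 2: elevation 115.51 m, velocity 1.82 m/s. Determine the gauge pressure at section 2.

P₂ ≈ 304 kPa

Pressure head at 1: ψ₁ = P₁/(ρg) = 433×1000 / (1000 × 9.81) = 44.14 m.
Velocity heads: v₁²/2g = 3.01²/19.62 = 0.462 m; v₂²/2g = 1.82²/19.62 = 0.169 m.
Total head H = z₁ + ψ₁ + v₁²/2g = 102.02 + 44.14 + 0.462 = 146.62 m.
ψ₂ = H − z₂ − v₂²/2g = 146.62 − 115.51 − 0.169 = 30.94 m.
P₂ = ρgψ₂ = 1000 × 9.81 × 30.94 ≈ 304 kPa.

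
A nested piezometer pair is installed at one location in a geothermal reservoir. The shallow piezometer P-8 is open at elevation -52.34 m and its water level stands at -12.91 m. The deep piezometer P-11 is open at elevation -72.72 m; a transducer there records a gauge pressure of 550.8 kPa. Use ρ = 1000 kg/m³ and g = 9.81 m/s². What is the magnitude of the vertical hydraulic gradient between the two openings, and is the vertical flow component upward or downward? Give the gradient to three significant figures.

Total head at P-8: h = -12.91 m (water level in the standpipe).
Pressure head at P-11: ψ = P/(ρg) = 550.8×1000 / (1000 × 9.81) = 56.15 m.
Total head at P-11: h = z + ψ = -72.72 + 56.15 = -16.57 m.
Δh = h(P-8) − h(P-11) = -12.91 − (-16.57) = 3.66 m.
Vertical separation Δz = -52.34 − (-72.72) = 20.38 m.
|i_v| = |Δh| / Δz = 3.66 / 20.38 = 0.180.
Head is higher in the shallow piezometer, so vertical flow is downward (recharge condition).

|i_v| ≈ 0.180; vertical flow is downward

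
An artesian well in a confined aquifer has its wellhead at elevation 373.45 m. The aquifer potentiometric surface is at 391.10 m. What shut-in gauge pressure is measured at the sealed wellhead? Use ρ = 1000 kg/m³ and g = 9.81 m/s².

Head above the cap: Δh = 391.10 − 373.45 = 17.65 m.
P = ρgΔh = 1000 × 9.81 × 17.65 = 173146 Pa ≈ 173 kPa.

P ≈ 173 kPa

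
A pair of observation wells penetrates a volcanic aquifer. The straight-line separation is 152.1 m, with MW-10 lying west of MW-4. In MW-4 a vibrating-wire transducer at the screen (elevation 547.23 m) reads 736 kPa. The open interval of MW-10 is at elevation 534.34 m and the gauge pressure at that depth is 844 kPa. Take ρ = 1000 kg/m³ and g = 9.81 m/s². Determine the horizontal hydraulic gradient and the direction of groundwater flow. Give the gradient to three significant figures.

Pressure head at MW-4: ψ = P/(ρg) = 736×1000 / (1000 × 9.81) = 75.03 m.
Total head at MW-4: h = z + ψ = 547.23 + 75.03 = 622.26 m.
Pressure head at MW-10: ψ = P/(ρg) = 844×1000 / (1000 × 9.81) = 86.03 m.
Total head at MW-10: h = z + ψ = 534.34 + 86.03 = 620.37 m.
Head difference: h(MW-4) − h(MW-10) = 622.26 − 620.37 = 1.89 m.
Hydraulic gradient: i = |Δh| / L = 1.89 / 152.1 = 0.0124.
Flow is from higher to lower head: from MW-4 toward MW-10, i.e. toward the west.

i ≈ 0.0124; groundwater flows toward the west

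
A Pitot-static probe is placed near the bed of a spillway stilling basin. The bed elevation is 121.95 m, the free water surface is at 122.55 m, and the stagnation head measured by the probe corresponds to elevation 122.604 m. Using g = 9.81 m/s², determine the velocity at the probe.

Near the bed, under hydrostatic conditions, the piezometric head (z + ψ) equals the free-surface elevation, 122.55 m.
Velocity head = total − piezometric = 122.604 − 122.55 = 0.054 m.
v = √(2g·h_v) = √(2 × 9.81 × 0.054) = 1.03 m/s.

v ≈ 1.03 m/s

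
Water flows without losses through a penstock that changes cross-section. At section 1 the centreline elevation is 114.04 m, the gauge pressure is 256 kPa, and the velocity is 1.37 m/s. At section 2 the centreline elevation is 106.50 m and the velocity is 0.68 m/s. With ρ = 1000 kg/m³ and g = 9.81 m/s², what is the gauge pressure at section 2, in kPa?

P₂ ≈ 331 kPa

Pressure head at 1: ψ₁ = P₁/(ρg) = 256×1000 / (1000 × 9.81) = 26.10 m.
Velocity heads: v₁²/2g = 1.37²/19.62 = 0.096 m; v₂²/2g = 0.68²/19.62 = 0.024 m.
Total head H = z₁ + ψ₁ + v₁²/2g = 114.04 + 26.10 + 0.096 = 140.24 m.
ψ₂ = H − z₂ − v₂²/2g = 140.24 − 106.50 − 0.024 = 33.72 m.
P₂ = ρgψ₂ = 1000 × 9.81 × 33.72 ≈ 331 kPa.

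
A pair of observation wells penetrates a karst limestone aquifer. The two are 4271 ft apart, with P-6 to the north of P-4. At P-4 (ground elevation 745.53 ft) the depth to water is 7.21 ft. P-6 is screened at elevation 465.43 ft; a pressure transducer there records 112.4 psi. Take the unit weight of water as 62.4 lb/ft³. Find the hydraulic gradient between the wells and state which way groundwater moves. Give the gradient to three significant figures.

i ≈ 0.00316; groundwater flows toward the north

Total head at P-4: h = 745.53 − 7.21 = 738.32 ft.
Pressure head at P-6: ψ = 144·P/γ = 144 × 112.4 / 62.4 = 259.38 ft.
Total head at P-6: h = z + ψ = 465.43 + 259.38 = 724.81 ft.
Head difference: h(P-4) − h(P-6) = 738.32 − 724.81 = 13.51 ft.
Hydraulic gradient: i = |Δh| / L = 13.51 / 4271 = 0.00316.
Flow is from higher to lower head: from P-4 toward P-6, i.e. toward the north.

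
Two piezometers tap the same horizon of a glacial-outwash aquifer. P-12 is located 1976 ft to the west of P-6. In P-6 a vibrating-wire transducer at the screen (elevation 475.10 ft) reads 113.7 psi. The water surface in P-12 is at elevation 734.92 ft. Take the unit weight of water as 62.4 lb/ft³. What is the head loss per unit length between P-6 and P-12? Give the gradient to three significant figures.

i ≈ 0.00130 ft/ft

Pressure head at P-6: ψ = 144·P/γ = 144 × 113.7 / 62.4 = 262.38 ft.
Total head at P-6: h = z + ψ = 475.10 + 262.38 = 737.48 ft.
Total head at P-12: h = 734.92 ft (water level in the piezometer is the total head).
Head difference: h(P-6) − h(P-12) = 737.48 − 734.92 = 2.56 ft.
Hydraulic gradient: i = |Δh| / L = 2.56 / 1976 = 0.00130.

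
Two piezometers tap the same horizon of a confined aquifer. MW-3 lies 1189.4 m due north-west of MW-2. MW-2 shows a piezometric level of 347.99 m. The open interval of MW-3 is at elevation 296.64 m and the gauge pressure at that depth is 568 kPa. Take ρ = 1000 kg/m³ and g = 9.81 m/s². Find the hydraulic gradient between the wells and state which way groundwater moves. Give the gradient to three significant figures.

i ≈ 0.00551; groundwater flows toward the south-east

Total head at MW-2: h = 347.99 m (water level in the piezometer is the total head).
Pressure head at MW-3: ψ = P/(ρg) = 568×1000 / (1000 × 9.81) = 57.90 m.
Total head at MW-3: h = z + ψ = 296.64 + 57.90 = 354.54 m.
Head difference: h(MW-2) − h(MW-3) = 347.99 − 354.54 = -6.55 m.
Hydraulic gradient: i = |Δh| / L = 6.55 / 1189.4 = 0.00551.
Flow is from higher to lower head: from MW-3 toward MW-2, i.e. toward the south-east.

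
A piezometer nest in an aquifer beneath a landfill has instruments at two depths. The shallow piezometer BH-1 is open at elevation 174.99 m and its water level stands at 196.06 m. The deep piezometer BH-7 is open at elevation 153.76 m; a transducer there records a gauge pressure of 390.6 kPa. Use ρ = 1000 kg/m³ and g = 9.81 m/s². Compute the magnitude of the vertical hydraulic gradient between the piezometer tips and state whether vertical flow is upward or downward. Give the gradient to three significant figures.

|i_v| ≈ 0.117; vertical flow is downward

Total head at BH-1: h = 196.06 m (water level in the standpipe).
Pressure head at BH-7: ψ = P/(ρg) = 390.6×1000 / (1000 × 9.81) = 39.82 m.
Total head at BH-7: h = z + ψ = 153.76 + 39.82 = 193.58 m.
Δh = h(BH-1) − h(BH-7) = 196.06 − 193.58 = 2.48 m.
Vertical separation Δz = 174.99 − 153.76 = 21.23 m.
|i_v| = |Δh| / Δz = 2.48 / 21.23 = 0.117.
Head is higher in the shallow piezometer, so vertical flow is downward (recharge condition).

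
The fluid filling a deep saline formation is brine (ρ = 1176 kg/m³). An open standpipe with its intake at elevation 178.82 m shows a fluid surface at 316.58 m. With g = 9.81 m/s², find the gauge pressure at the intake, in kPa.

P ≈ 1590 kPa

Pressure head ψ = h − z = 316.58 − 178.82 = 137.76 m.
P = ρgψ = 1176 × 9.81 × 137.76 = 1589277 Pa ≈ 1590 kPa.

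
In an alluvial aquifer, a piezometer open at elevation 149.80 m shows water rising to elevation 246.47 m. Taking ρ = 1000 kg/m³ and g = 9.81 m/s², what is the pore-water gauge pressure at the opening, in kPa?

P ≈ 948 kPa

Pressure head ψ = h − z = 246.47 − 149.80 = 96.67 m.
P = ρgψ = 1000 × 9.81 × 96.67 = 948333 Pa ≈ 948 kPa.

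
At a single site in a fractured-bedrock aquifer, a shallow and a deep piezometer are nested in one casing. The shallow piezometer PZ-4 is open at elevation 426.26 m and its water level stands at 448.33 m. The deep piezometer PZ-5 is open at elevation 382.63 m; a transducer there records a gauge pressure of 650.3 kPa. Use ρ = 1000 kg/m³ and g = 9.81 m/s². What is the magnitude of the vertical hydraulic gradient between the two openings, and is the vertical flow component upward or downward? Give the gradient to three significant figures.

|i_v| ≈ 0.0135; vertical flow is upward

Total head at PZ-4: h = 448.33 m (water level in the standpipe).
Pressure head at PZ-5: ψ = P/(ρg) = 650.3×1000 / (1000 × 9.81) = 66.29 m.
Total head at PZ-5: h = z + ψ = 382.63 + 66.29 = 448.92 m.
Δh = h(PZ-4) − h(PZ-5) = 448.33 − 448.92 = -0.59 m.
Vertical separation Δz = 426.26 − 382.63 = 43.63 m.
|i_v| = |Δh| / Δz = 0.59 / 43.63 = 0.0135.
Head is higher in the deep piezometer, so vertical flow is upward (discharge condition).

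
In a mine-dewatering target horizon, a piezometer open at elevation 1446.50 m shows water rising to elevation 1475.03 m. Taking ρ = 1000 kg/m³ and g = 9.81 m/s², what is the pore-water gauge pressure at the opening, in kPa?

Pressure head ψ = h − z = 1475.03 − 1446.50 = 28.53 m.
P = ρgψ = 1000 × 9.81 × 28.53 = 279879 Pa ≈ 280 kPa.

P ≈ 280 kPa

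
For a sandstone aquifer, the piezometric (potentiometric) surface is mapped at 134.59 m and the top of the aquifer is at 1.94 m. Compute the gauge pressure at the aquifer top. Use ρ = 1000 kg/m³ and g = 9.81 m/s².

P ≈ 1300 kPa

Pressure head at the aquifer top: ψ = h − z = 134.59 − 1.94 = 132.65 m.
P = ρgψ = 1000 × 9.81 × 132.65 = 1301296 Pa ≈ 1300 kPa.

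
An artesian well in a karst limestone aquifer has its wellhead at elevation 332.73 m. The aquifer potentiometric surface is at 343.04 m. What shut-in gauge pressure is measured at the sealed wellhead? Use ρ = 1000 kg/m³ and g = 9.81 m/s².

P ≈ 101 kPa

Head above the cap: Δh = 343.04 − 332.73 = 10.31 m.
P = ρgΔh = 1000 × 9.81 × 10.31 = 101141 Pa ≈ 101 kPa.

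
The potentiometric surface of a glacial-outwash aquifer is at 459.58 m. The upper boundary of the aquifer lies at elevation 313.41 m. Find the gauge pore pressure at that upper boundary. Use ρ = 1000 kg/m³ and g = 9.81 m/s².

Pressure head at the aquifer top: ψ = h − z = 459.58 − 313.41 = 146.17 m.
P = ρgψ = 1000 × 9.81 × 146.17 = 1433928 Pa ≈ 1430 kPa.

P ≈ 1430 kPa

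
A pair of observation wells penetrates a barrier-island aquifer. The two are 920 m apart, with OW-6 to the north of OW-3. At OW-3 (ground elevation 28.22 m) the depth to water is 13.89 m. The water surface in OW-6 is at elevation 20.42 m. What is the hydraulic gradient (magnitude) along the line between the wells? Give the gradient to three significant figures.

Total head at OW-3: h = 28.22 − 13.89 = 14.33 m.
Total head at OW-6: h = 20.42 m (water level in the piezometer is the total head).
Head difference: h(OW-3) − h(OW-6) = 14.33 − 20.42 = -6.09 m.
Hydraulic gradient: i = |Δh| / L = 6.09 / 920 = 0.00662.

i ≈ 0.00662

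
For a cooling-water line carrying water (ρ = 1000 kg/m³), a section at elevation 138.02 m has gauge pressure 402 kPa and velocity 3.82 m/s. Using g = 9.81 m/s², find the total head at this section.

h ≈ 179.74 m

Pressure head ψ = P/(ρg) = 402×1000 / (1000 × 9.81) = 40.98 m.
Velocity head = v²/(2g) = 3.82² / (2 × 9.81) = 0.744 m.
h = z + ψ + v²/(2g) = 138.02 + 40.98 + 0.744 = 179.74 m.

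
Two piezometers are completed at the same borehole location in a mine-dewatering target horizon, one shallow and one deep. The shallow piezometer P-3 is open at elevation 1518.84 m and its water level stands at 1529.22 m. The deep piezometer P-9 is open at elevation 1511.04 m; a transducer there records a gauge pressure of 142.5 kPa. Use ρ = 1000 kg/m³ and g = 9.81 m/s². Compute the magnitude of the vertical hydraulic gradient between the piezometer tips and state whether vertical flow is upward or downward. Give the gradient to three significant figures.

Total head at P-3: h = 1529.22 m (water level in the standpipe).
Pressure head at P-9: ψ = P/(ρg) = 142.5×1000 / (1000 × 9.81) = 14.53 m.
Total head at P-9: h = z + ψ = 1511.04 + 14.53 = 1525.57 m.
Δh = h(P-3) − h(P-9) = 1529.22 − 1525.57 = 3.65 m.
Vertical separation Δz = 1518.84 − 1511.04 = 7.80 m.
|i_v| = |Δh| / Δz = 3.65 / 7.80 = 0.468.
Head is higher in the shallow piezometer, so vertical flow is downward (recharge condition).

|i_v| ≈ 0.468; vertical flow is downward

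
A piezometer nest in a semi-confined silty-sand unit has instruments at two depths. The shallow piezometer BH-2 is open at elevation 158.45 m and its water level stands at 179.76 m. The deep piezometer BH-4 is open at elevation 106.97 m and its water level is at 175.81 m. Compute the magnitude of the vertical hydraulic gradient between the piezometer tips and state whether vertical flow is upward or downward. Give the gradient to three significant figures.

Total head at BH-2: h = 179.76 m (water level in the standpipe).
Total head at BH-4: h = 175.81 m.
Δh = h(BH-2) − h(BH-4) = 179.76 − 175.81 = 3.95 m.
Vertical separation Δz = 158.45 − 106.97 = 51.48 m.
|i_v| = |Δh| / Δz = 3.95 / 51.48 = 0.0767.
Head is higher in the shallow piezometer, so vertical flow is downward (recharge condition).

|i_v| ≈ 0.0767; vertical flow is downward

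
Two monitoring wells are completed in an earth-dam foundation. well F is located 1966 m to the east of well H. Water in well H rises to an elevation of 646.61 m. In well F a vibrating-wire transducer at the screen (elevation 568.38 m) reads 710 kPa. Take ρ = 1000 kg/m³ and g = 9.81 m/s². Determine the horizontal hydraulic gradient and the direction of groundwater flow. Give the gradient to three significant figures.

Total head at well H: h = 646.61 m (water level in the piezometer is the total head).
Pressure head at well F: ψ = P/(ρg) = 710×1000 / (1000 × 9.81) = 72.38 m.
Total head at well F: h = z + ψ = 568.38 + 72.38 = 640.76 m.
Head difference: h(well H) − h(well F) = 646.61 − 640.76 = 5.85 m.
Hydraulic gradient: i = |Δh| / L = 5.85 / 1966 = 0.00298.
Flow is from higher to lower head: from well H toward well F, i.e. toward the east.

i ≈ 0.00298; groundwater flows toward the east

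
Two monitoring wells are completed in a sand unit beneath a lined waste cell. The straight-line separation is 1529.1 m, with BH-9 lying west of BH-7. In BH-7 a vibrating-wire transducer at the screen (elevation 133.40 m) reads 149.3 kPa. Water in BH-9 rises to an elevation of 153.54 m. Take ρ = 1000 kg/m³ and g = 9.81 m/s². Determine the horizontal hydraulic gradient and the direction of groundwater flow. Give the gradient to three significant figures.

i ≈ 0.00322; groundwater flows toward the east

Pressure head at BH-7: ψ = P/(ρg) = 149.3×1000 / (1000 × 9.81) = 15.22 m.
Total head at BH-7: h = z + ψ = 133.40 + 15.22 = 148.62 m.
Total head at BH-9: h = 153.54 m (water level in the piezometer is the total head).
Head difference: h(BH-7) − h(BH-9) = 148.62 − 153.54 = -4.92 m.
Hydraulic gradient: i = |Δh| / L = 4.92 / 1529.1 = 0.00322.
Flow is from higher to lower head: from BH-9 toward BH-7, i.e. toward the east.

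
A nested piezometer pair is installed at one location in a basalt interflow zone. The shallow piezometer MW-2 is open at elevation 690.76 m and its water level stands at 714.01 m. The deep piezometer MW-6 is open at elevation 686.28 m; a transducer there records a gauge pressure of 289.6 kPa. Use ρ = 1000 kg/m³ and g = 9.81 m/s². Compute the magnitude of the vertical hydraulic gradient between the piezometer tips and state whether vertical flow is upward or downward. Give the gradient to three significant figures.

Total head at MW-2: h = 714.01 m (water level in the standpipe).
Pressure head at MW-6: ψ = P/(ρg) = 289.6×1000 / (1000 × 9.81) = 29.52 m.
Total head at MW-6: h = z + ψ = 686.28 + 29.52 = 715.80 m.
Δh = h(MW-2) − h(MW-6) = 714.01 − 715.80 = -1.79 m.
Vertical separation Δz = 690.76 − 686.28 = 4.48 m.
|i_v| = |Δh| / Δz = 1.79 / 4.48 = 0.400.
Head is higher in the deep piezometer, so vertical flow is upward (discharge condition).

|i_v| ≈ 0.400; vertical flow is upward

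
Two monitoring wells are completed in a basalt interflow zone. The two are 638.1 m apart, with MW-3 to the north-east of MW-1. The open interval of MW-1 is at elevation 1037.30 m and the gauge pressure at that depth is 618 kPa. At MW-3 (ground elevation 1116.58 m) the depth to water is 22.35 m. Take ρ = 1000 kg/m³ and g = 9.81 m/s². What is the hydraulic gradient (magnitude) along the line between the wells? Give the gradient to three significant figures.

Pressure head at MW-1: ψ = P/(ρg) = 618×1000 / (1000 × 9.81) = 63.00 m.
Total head at MW-1: h = z + ψ = 1037.30 + 63.00 = 1100.30 m.
Total head at MW-3: h = 1116.58 − 22.35 = 1094.23 m.
Head difference: h(MW-1) − h(MW-3) = 1100.30 − 1094.23 = 6.07 m.
Hydraulic gradient: i = |Δh| / L = 6.07 / 638.1 = 0.00951.

i ≈ 0.00951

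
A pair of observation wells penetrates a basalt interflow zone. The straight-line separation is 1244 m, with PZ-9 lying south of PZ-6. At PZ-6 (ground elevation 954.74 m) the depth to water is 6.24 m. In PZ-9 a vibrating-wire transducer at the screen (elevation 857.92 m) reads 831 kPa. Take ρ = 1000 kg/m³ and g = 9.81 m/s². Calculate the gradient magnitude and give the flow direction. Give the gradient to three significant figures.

Total head at PZ-6: h = 954.74 − 6.24 = 948.50 m.
Pressure head at PZ-9: ψ = P/(ρg) = 831×1000 / (1000 × 9.81) = 84.71 m.
Total head at PZ-9: h = z + ψ = 857.92 + 84.71 = 942.63 m.
Head difference: h(PZ-6) − h(PZ-9) = 948.50 − 942.63 = 5.87 m.
Hydraulic gradient: i = |Δh| / L = 5.87 / 1244 = 0.00472.
Flow is from higher to lower head: from PZ-6 toward PZ-9, i.e. toward the south.

i ≈ 0.00472; groundwater flows toward the south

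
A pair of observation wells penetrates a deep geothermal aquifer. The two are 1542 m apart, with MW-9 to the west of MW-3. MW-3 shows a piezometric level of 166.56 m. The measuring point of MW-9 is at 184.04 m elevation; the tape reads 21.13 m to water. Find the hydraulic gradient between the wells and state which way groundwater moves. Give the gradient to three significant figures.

Total head at MW-3: h = 166.56 m (water level in the piezometer is the total head).
Total head at MW-9: h = 184.04 − 21.13 = 162.91 m.
Head difference: h(MW-3) − h(MW-9) = 166.56 − 162.91 = 3.65 m.
Hydraulic gradient: i = |Δh| / L = 3.65 / 1542 = 0.00237.
Flow is from higher to lower head: from MW-3 toward MW-9, i.e. toward the west.

i ≈ 0.00237; groundwater flows toward the west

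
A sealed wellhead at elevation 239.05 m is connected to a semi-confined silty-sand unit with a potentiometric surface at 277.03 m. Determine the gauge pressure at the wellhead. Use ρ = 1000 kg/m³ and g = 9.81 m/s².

P ≈ 373 kPa

Head above the cap: Δh = 277.03 − 239.05 = 37.98 m.
P = ρgΔh = 1000 × 9.81 × 37.98 = 372584 Pa ≈ 373 kPa.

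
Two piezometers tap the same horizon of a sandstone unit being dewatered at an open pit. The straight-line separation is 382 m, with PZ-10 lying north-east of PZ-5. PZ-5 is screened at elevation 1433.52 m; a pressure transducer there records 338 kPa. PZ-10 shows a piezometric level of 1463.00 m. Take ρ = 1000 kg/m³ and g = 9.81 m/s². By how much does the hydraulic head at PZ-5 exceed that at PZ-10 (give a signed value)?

Δh ≈ 4.97 m

Pressure head at PZ-5: ψ = P/(ρg) = 338×1000 / (1000 × 9.81) = 34.45 m.
Total head at PZ-5: h = z + ψ = 1433.52 + 34.45 = 1467.97 m.
Total head at PZ-10: h = 1463.00 m (water level in the piezometer is the total head).
Head difference: h(PZ-5) − h(PZ-10) = 1467.97 − 1463.00 = 4.97 m.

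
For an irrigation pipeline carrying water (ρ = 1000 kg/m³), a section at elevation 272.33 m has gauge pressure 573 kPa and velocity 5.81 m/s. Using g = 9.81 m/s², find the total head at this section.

Pressure head ψ = P/(ρg) = 573×1000 / (1000 × 9.81) = 58.41 m.
Velocity head = v²/(2g) = 5.81² / (2 × 9.81) = 1.720 m.
h = z + ψ + v²/(2g) = 272.33 + 58.41 + 1.720 = 332.46 m.

h ≈ 332.46 m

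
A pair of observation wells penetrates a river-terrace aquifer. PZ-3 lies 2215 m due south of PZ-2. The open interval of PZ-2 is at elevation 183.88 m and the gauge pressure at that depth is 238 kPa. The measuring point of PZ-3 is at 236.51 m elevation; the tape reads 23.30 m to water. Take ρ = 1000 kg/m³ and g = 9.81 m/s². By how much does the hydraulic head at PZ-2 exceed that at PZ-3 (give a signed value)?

Pressure head at PZ-2: ψ = P/(ρg) = 238×1000 / (1000 × 9.81) = 24.26 m.
Total head at PZ-2: h = z + ψ = 183.88 + 24.26 = 208.14 m.
Total head at PZ-3: h = 236.51 − 23.30 = 213.21 m.
Head difference: h(PZ-2) − h(PZ-3) = 208.14 − 213.21 = -5.07 m.

Δh ≈ -5.07 m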